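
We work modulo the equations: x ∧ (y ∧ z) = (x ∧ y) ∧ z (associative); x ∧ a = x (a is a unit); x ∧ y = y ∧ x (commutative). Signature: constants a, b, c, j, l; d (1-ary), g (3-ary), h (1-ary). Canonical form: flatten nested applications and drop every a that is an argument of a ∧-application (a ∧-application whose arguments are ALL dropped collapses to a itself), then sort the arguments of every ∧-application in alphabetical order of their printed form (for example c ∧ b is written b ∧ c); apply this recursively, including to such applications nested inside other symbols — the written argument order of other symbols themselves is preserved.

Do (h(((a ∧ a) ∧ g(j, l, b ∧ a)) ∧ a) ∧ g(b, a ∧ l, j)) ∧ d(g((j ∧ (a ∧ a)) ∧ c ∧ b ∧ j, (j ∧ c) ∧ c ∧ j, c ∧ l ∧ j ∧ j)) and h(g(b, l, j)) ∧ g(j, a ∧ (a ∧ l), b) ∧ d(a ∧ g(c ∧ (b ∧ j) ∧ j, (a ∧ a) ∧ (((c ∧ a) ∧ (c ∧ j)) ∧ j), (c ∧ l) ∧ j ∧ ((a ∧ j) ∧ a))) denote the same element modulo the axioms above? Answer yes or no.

Left:  (h(((a ∧ a) ∧ g(j, l, b ∧ a)) ∧ a) ∧ g(b, a ∧ l, j)) ∧ d(g((j ∧ (a ∧ a)) ∧ c ∧ b ∧ j, (j ∧ c) ∧ c ∧ j, c ∧ l ∧ j ∧ j))
  Merge nested applications:  h(((a ∧ a) ∧ g(j, l, b ∧ a)) ∧ a) ∧ g(b, a ∧ l, j) ∧ d(g((j ∧ (a ∧ a)) ∧ c ∧ b ∧ j, (j ∧ c) ∧ c ∧ j, c ∧ l ∧ j ∧ j))
  Inside:  h(((a ∧ a) ∧ g(j, l, b ∧ a)) ∧ a)  →  h(g(j, l, b))
  Canonicalize subterm:  g(b, a ∧ l, j)  →  g(b, l, j)
  Inside:  d(g((j ∧ (a ∧ a)) ∧ c ∧ b ∧ j, (j ∧ c) ∧ c ∧ j, c ∧ l ∧ j ∧ j))  →  d(g(b ∧ c ∧ j ∧ j, c ∧ c ∧ j ∧ j, c ∧ j ∧ j ∧ l))
  Sort:  d(g(b ∧ c ∧ j ∧ j, c ∧ c ∧ j ∧ j, c ∧ j ∧ j ∧ l)) ∧ g(b, l, j) ∧ h(g(j, l, b))
Right:  h(g(b, l, j)) ∧ g(j, a ∧ (a ∧ l), b) ∧ d(a ∧ g(c ∧ (b ∧ j) ∧ j, (a ∧ a) ∧ (((c ∧ a) ∧ (c ∧ j)) ∧ j), (c ∧ l) ∧ j ∧ ((a ∧ j) ∧ a)))
  Canonicalize subterm:  g(j, a ∧ (a ∧ l), b)  →  g(j, l, b)
  Inside:  d(a ∧ g(c ∧ (b ∧ j) ∧ j, (a ∧ a) ∧ (((c ∧ a) ∧ (c ∧ j)) ∧ j), (c ∧ l) ∧ j ∧ ((a ∧ j) ∧ a)))  →  d(g(b ∧ c ∧ j ∧ j, c ∧ c ∧ j ∧ j, c ∧ j ∧ j ∧ l))
  Sort:  d(g(b ∧ c ∧ j ∧ j, c ∧ c ∧ j ∧ j, c ∧ j ∧ j ∧ l)) ∧ g(j, l, b) ∧ h(g(b, l, j))

Answer: no — d(g(b ∧ c ∧ j ∧ j, c ∧ c ∧ j ∧ j, c ∧ j ∧ j ∧ l)) ∧ g(b, l, j) ∧ h(g(j, l, b)) vs d(g(b ∧ c ∧ j ∧ j, c ∧ c ∧ j ∧ j, c ∧ j ∧ j ∧ l)) ∧ g(j, l, b) ∧ h(g(b, l, j))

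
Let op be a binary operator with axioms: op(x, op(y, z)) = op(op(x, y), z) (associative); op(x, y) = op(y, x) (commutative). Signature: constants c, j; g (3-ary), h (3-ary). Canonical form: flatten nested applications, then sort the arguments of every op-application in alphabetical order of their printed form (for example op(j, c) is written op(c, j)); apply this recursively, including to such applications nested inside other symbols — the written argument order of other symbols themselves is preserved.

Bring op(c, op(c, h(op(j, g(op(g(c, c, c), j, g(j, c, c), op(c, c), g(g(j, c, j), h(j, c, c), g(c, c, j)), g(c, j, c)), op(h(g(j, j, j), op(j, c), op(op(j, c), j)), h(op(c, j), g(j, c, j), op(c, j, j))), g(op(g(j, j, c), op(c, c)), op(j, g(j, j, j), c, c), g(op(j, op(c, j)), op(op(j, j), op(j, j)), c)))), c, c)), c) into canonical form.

Merge nested applications:  op(c, c, h(op(j, g(op(g(c, c, c), j, g(j, c, c), op(c, c), g(g(j, c, j), h(j, c, c), g(c, c, j)), g(c, j, c)), op(h(g(j, j, j), op(j, c), op(op(j, c), j)), h(op(c, j), g(j, c, j), op(c, j, j))), g(op(g(j, j, c), op(c, c)), op(j, g(j, j, j), c, c), g(op(j, op(c, j)), op(op(j, j), op(j, j)), c)))), c, c), c)
Canonicalize subterm:  h(op(j, g(op(g(c, c, c), j, g(j, c, c), op(c, c), g(g(j, c, j), h(j, c, c), g(c, c, j)), g(c, j, c)), op(h(g(j, j, j), op(j, c), op(op(j, c), j)), h(op(c, j), g(j, c, j), op(c, j, j))), g(op(g(j, j, c), op(c, c)), op(j, g(j, j, j), c, c), g(op(j, op(c, j)), op(op(j, j), op(j, j)), c)))), c, c)  →  h(op(g(op(c, c, g(c, c, c), g(c, j, c), g(g(j, c, j), h(j, c, c), g(c, c, j)), g(j, c, c), j), op(h(g(j, j, j), op(c, j), op(c, j, j)), h(op(c, j), g(j, c, j), op(c, j, j))), g(op(c, c, g(j, j, c)), op(c, c, g(j, j, j), j), g(op(c, j, j), op(j, j, j, j), c))), j), c, c)
Sort arguments:  op(c, c, c, h(op(g(op(c, c, g(c, c, c), g(c, j, c), g(g(j, c, j), h(j, c, c), g(c, c, j)), g(j, c, c), j), op(h(g(j, j, j), op(c, j), op(c, j, j)), h(op(c, j), g(j, c, j), op(c, j, j))), g(op(c, c, g(j, j, c)), op(c, c, g(j, j, j), j), g(op(c, j, j), op(j, j, j, j), c))), j), c, c))

Answer: op(c, c, c, h(op(g(op(c, c, g(c, c, c), g(c, j, c), g(g(j, c, j), h(j, c, c), g(c, c, j)), g(j, c, c), j), op(h(g(j, j, j), op(c, j), op(c, j, j)), h(op(c, j), g(j, c, j), op(c, j, j))), g(op(c, c, g(j, j, c)), op(c, c, g(j, j, j), j), g(op(c, j, j), op(j, j, j, j), c))), j), c, c))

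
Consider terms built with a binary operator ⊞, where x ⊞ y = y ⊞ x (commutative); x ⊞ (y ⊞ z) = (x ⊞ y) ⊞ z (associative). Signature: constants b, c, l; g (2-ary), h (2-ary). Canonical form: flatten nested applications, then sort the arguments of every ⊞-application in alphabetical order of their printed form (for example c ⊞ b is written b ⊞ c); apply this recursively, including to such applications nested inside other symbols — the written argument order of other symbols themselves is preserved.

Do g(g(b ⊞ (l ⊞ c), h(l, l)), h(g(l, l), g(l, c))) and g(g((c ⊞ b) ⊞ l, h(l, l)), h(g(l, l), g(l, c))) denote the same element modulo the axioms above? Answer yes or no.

Left:  g(g(b ⊞ (l ⊞ c), h(l, l)), h(g(l, l), g(l, c)))
  Descend into:  b ⊞ (l ⊞ c)
  Flatten:  b ⊞ l ⊞ c
  Order the arguments:  b ⊞ c ⊞ l
  Reassemble:  g(g(b ⊞ c ⊞ l, h(l, l)), h(g(l, l), g(l, c)))
Right:  g(g((c ⊞ b) ⊞ l, h(l, l)), h(g(l, l), g(l, c)))
  Work inside:  (c ⊞ b) ⊞ l
  Merge nested applications:  c ⊞ b ⊞ l
  Sort arguments:  b ⊞ c ⊞ l
  Put back:  g(g(b ⊞ c ⊞ l, h(l, l)), h(g(l, l), g(l, c)))

Answer: yes — both canonical forms are g(g(b ⊞ c ⊞ l, h(l, l)), h(g(l, l), g(l, c)))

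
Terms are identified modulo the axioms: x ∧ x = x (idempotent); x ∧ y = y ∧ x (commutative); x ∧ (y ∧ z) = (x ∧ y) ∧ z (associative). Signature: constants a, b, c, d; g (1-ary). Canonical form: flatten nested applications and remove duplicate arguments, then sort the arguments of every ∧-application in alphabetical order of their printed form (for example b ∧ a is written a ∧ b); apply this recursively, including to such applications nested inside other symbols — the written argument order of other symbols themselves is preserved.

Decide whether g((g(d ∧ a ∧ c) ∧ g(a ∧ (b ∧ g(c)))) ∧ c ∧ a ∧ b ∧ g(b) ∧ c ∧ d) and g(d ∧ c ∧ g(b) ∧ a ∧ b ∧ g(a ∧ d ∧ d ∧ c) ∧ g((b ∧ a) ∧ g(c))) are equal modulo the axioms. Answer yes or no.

Answer: yes — both canonical forms are g(a ∧ b ∧ c ∧ d ∧ g(a ∧ b ∧ g(c)) ∧ g(a ∧ c ∧ d) ∧ g(b))

Derivation:
Left:  g((g(d ∧ a ∧ c) ∧ g(a ∧ (b ∧ g(c)))) ∧ c ∧ a ∧ b ∧ g(b) ∧ c ∧ d)
  Descend into:  (g(d ∧ a ∧ c) ∧ g(a ∧ (b ∧ g(c)))) ∧ c ∧ a ∧ b ∧ g(b) ∧ c ∧ d
  Merge nested applications:  g(d ∧ a ∧ c) ∧ g(a ∧ (b ∧ g(c))) ∧ c ∧ a ∧ b ∧ g(b) ∧ c ∧ d
  Canonicalize subterm:  g(d ∧ a ∧ c)  →  g(a ∧ c ∧ d)
  Canonicalize subterm:  g(a ∧ (b ∧ g(c)))  →  g(a ∧ b ∧ g(c))
  Drop duplicates:  drop duplicate c
  Sort:  a ∧ b ∧ c ∧ d ∧ g(a ∧ b ∧ g(c)) ∧ g(a ∧ c ∧ d) ∧ g(b)
  Reassemble:  g(a ∧ b ∧ c ∧ d ∧ g(a ∧ b ∧ g(c)) ∧ g(a ∧ c ∧ d) ∧ g(b))
Right:  g(d ∧ c ∧ g(b) ∧ a ∧ b ∧ g(a ∧ d ∧ d ∧ c) ∧ g((b ∧ a) ∧ g(c)))
  Descend into:  d ∧ c ∧ g(b) ∧ a ∧ b ∧ g(a ∧ d ∧ d ∧ c) ∧ g((b ∧ a) ∧ g(c))
  Simplify inside:  g(a ∧ d ∧ d ∧ c)  →  g(a ∧ c ∧ d)
  Inside:  g((b ∧ a) ∧ g(c))  →  g(a ∧ b ∧ g(c))
  Sort arguments:  a ∧ b ∧ c ∧ d ∧ g(a ∧ b ∧ g(c)) ∧ g(a ∧ c ∧ d) ∧ g(b)
  Put back:  g(a ∧ b ∧ c ∧ d ∧ g(a ∧ b ∧ g(c)) ∧ g(a ∧ c ∧ d) ∧ g(b))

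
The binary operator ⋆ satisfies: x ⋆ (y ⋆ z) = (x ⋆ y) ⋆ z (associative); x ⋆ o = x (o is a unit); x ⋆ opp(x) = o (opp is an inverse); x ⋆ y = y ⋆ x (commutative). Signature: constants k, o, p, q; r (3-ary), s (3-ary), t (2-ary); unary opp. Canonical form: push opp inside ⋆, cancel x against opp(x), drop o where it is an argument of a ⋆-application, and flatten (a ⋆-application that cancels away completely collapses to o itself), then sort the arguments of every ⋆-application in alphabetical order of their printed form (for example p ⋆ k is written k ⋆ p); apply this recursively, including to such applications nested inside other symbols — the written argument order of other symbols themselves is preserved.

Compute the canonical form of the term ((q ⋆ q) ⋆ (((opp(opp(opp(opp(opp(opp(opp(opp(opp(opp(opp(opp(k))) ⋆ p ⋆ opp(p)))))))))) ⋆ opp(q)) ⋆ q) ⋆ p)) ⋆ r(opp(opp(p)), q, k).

Push opp inside:  distribute opp over ⋆ and collapse double opp
Combine occurrences:  q ⋆ q ⋆ k ⋆ p ⋆ r(p, q, k)
Sort arguments:  k ⋆ p ⋆ q ⋆ q ⋆ r(p, q, k)

Answer: k ⋆ p ⋆ q ⋆ q ⋆ r(p, q, k)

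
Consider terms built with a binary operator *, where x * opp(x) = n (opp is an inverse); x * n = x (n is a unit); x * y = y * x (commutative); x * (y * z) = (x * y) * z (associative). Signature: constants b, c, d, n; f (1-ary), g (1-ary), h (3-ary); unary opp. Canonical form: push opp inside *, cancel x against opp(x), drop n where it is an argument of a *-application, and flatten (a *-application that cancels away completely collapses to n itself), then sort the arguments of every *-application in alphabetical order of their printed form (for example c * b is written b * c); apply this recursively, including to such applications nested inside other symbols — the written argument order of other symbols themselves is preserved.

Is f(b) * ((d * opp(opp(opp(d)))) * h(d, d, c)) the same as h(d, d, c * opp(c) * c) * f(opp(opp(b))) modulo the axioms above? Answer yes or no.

Left:  f(b) * ((d * opp(opp(opp(d)))) * h(d, d, c))
  Push opp inside:  distribute opp over * and collapse double opp
  Inverses cancel:  d cancels
  Collect:  f(b) * h(d, d, c)
Right:  h(d, d, c * opp(c) * c) * f(opp(opp(b)))
  Push opp inside:  distribute opp over * and collapse double opp
  Combine occurrences:  h(d, d, c) * f(b)
  Sort:  f(b) * h(d, d, c)

Answer: yes — both canonical forms are f(b) * h(d, d, c)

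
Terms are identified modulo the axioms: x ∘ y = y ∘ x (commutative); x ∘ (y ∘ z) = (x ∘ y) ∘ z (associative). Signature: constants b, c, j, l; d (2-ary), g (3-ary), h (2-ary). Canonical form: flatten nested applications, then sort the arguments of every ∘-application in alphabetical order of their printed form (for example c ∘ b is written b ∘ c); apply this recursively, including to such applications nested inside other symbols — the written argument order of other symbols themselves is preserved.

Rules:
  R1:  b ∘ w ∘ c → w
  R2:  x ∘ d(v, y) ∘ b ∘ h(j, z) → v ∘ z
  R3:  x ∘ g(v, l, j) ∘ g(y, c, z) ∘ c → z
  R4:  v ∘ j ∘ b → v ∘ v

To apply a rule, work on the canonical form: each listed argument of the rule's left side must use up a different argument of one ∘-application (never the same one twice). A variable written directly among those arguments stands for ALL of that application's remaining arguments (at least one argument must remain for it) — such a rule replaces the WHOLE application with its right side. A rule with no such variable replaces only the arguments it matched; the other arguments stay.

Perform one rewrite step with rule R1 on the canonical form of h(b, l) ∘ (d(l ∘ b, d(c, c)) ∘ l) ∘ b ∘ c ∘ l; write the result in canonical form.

Canonical form:  b ∘ c ∘ d(b ∘ l, d(c, c)) ∘ h(b, l) ∘ l ∘ l
R1 matches:  uses b, c;  w := d(b ∘ l, d(c, c)) ∘ h(b, l) ∘ l ∘ l
The extension variable absorbs all remaining arguments, so the whole application is rewritten.
New term:  d(b ∘ l, d(c, c)) ∘ h(b, l) ∘ l ∘ l

Answer: d(b ∘ l, d(c, c)) ∘ h(b, l) ∘ l ∘ l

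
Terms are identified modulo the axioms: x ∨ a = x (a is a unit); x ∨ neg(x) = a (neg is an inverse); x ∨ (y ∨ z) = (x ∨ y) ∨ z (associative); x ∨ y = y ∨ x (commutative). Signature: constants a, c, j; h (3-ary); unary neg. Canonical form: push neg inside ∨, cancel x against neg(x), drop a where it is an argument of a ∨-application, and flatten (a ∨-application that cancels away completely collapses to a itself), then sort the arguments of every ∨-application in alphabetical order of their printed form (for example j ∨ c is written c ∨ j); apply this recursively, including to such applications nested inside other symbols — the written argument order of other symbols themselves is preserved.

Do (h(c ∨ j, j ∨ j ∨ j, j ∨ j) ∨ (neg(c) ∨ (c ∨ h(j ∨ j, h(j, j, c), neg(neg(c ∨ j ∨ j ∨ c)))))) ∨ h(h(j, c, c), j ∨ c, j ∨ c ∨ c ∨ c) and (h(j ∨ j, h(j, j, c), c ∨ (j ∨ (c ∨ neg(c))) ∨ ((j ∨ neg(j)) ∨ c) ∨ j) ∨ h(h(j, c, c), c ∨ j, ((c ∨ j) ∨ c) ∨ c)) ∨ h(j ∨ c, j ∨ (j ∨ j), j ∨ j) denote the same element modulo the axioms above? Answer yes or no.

Answer: yes — both canonical forms are h(c ∨ j, j ∨ j ∨ j, j ∨ j) ∨ h(h(j, c, c), c ∨ j, c ∨ c ∨ c ∨ j) ∨ h(j ∨ j, h(j, j, c), c ∨ c ∨ j ∨ j)

Derivation:
Left:  (h(c ∨ j, j ∨ j ∨ j, j ∨ j) ∨ (neg(c) ∨ (c ∨ h(j ∨ j, h(j, j, c), neg(neg(c ∨ j ∨ j ∨ c)))))) ∨ h(h(j, c, c), j ∨ c, j ∨ c ∨ c ∨ c)
  Push neg inside:  distribute neg over ∨ and collapse double neg
  Inverses cancel:  c cancels
  Collect:  h(c ∨ j, j ∨ j ∨ j, j ∨ j) ∨ h(j ∨ j, h(j, j, c), c ∨ c ∨ j ∨ j) ∨ h(h(j, c, c), c ∨ j, c ∨ c ∨ c ∨ j)
  Sort:  h(c ∨ j, j ∨ j ∨ j, j ∨ j) ∨ h(h(j, c, c), c ∨ j, c ∨ c ∨ c ∨ j) ∨ h(j ∨ j, h(j, j, c), c ∨ c ∨ j ∨ j)
Right:  (h(j ∨ j, h(j, j, c), c ∨ (j ∨ (c ∨ neg(c))) ∨ ((j ∨ neg(j)) ∨ c) ∨ j) ∨ h(h(j, c, c), c ∨ j, ((c ∨ j) ∨ c) ∨ c)) ∨ h(j ∨ c, j ∨ (j ∨ j), j ∨ j)
  Combine occurrences:  h(j ∨ j, h(j, j, c), c ∨ c ∨ j ∨ j) ∨ h(h(j, c, c), c ∨ j, c ∨ c ∨ c ∨ j) ∨ h(c ∨ j, j ∨ j ∨ j, j ∨ j)
  Sort:  h(c ∨ j, j ∨ j ∨ j, j ∨ j) ∨ h(h(j, c, c), c ∨ j, c ∨ c ∨ c ∨ j) ∨ h(j ∨ j, h(j, j, c), c ∨ c ∨ j ∨ j)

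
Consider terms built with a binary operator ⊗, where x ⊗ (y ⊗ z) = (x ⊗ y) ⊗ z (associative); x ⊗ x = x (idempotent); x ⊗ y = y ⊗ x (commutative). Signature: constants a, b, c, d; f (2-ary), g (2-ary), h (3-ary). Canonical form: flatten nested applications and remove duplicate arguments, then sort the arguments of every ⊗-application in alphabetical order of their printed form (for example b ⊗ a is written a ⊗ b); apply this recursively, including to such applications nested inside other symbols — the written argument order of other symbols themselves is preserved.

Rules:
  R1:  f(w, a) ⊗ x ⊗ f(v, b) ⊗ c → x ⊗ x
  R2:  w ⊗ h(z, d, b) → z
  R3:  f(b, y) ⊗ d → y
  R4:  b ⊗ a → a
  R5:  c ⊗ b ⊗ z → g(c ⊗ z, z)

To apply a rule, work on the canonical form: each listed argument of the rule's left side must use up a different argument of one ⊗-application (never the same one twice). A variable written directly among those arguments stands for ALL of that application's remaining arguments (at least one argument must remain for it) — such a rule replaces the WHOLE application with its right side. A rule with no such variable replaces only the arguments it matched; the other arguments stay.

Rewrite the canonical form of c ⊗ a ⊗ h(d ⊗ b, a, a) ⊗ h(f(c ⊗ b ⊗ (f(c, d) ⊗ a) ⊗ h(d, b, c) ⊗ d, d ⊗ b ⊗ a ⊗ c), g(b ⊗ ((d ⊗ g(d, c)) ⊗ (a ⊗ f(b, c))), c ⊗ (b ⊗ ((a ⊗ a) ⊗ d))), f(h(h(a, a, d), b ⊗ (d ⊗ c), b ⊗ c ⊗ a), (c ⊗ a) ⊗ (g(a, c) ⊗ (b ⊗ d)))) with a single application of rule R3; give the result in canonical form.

Answer: a ⊗ c ⊗ h(b ⊗ d, a, a) ⊗ h(f(a ⊗ b ⊗ c ⊗ d ⊗ f(c, d) ⊗ h(d, b, c), a ⊗ b ⊗ c ⊗ d), g(a ⊗ b ⊗ c ⊗ g(d, c), a ⊗ b ⊗ c ⊗ d), f(h(h(a, a, d), b ⊗ c ⊗ d, a ⊗ b ⊗ c), a ⊗ b ⊗ c ⊗ d ⊗ g(a, c)))

Derivation:
Canonical form:  a ⊗ c ⊗ h(b ⊗ d, a, a) ⊗ h(f(a ⊗ b ⊗ c ⊗ d ⊗ f(c, d) ⊗ h(d, b, c), a ⊗ b ⊗ c ⊗ d), g(a ⊗ b ⊗ d ⊗ f(b, c) ⊗ g(d, c), a ⊗ b ⊗ c ⊗ d), f(h(h(a, a, d), b ⊗ c ⊗ d, a ⊗ b ⊗ c), a ⊗ b ⊗ c ⊗ d ⊗ g(a, c)))
Apply R3:  consuming d, f(b, c);  y := c
Result:  a ⊗ c ⊗ h(b ⊗ d, a, a) ⊗ h(f(a ⊗ b ⊗ c ⊗ d ⊗ f(c, d) ⊗ h(d, b, c), a ⊗ b ⊗ c ⊗ d), g(a ⊗ b ⊗ c ⊗ g(d, c), a ⊗ b ⊗ c ⊗ d), f(h(h(a, a, d), b ⊗ c ⊗ d, a ⊗ b ⊗ c), a ⊗ b ⊗ c ⊗ d ⊗ g(a, c)))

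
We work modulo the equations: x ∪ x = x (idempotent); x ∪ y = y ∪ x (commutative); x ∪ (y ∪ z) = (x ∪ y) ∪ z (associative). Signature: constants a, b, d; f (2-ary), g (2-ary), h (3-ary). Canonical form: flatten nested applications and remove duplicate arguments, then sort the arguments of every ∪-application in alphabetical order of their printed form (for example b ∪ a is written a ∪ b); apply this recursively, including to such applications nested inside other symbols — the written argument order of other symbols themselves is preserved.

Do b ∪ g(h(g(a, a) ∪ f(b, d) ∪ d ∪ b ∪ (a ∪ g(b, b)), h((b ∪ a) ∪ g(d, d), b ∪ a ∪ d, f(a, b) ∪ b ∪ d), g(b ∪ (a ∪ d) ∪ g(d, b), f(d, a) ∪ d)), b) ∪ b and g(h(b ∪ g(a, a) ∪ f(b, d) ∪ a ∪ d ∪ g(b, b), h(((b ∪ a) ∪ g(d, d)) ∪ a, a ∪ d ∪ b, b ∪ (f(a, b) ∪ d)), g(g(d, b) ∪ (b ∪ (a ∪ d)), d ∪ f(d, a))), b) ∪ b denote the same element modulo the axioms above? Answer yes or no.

Left:  b ∪ g(h(g(a, a) ∪ f(b, d) ∪ d ∪ b ∪ (a ∪ g(b, b)), h((b ∪ a) ∪ g(d, d), b ∪ a ∪ d, f(a, b) ∪ b ∪ d), g(b ∪ (a ∪ d) ∪ g(d, b), f(d, a) ∪ d)), b) ∪ b
  Inside:  g(h(g(a, a) ∪ f(b, d) ∪ d ∪ b ∪ (a ∪ g(b, b)), h((b ∪ a) ∪ g(d, d), b ∪ a ∪ d, f(a, b) ∪ b ∪ d), g(b ∪ (a ∪ d) ∪ g(d, b), f(d, a) ∪ d)), b)  →  g(h(a ∪ b ∪ d ∪ f(b, d) ∪ g(a, a) ∪ g(b, b), h(a ∪ b ∪ g(d, d), a ∪ b ∪ d, b ∪ d ∪ f(a, b)), g(a ∪ b ∪ d ∪ g(d, b), d ∪ f(d, a))), b)
  Drop duplicates:  drop duplicate b
  Sort arguments:  b ∪ g(h(a ∪ b ∪ d ∪ f(b, d) ∪ g(a, a) ∪ g(b, b), h(a ∪ b ∪ g(d, d), a ∪ b ∪ d, b ∪ d ∪ f(a, b)), g(a ∪ b ∪ d ∪ g(d, b), d ∪ f(d, a))), b)
Right:  g(h(b ∪ g(a, a) ∪ f(b, d) ∪ a ∪ d ∪ g(b, b), h(((b ∪ a) ∪ g(d, d)) ∪ a, a ∪ d ∪ b, b ∪ (f(a, b) ∪ d)), g(g(d, b) ∪ (b ∪ (a ∪ d)), d ∪ f(d, a))), b) ∪ b
  Simplify inside:  g(h(b ∪ g(a, a) ∪ f(b, d) ∪ a ∪ d ∪ g(b, b), h(((b ∪ a) ∪ g(d, d)) ∪ a, a ∪ d ∪ b, b ∪ (f(a, b) ∪ d)), g(g(d, b) ∪ (b ∪ (a ∪ d)), d ∪ f(d, a))), b)  →  g(h(a ∪ b ∪ d ∪ f(b, d) ∪ g(a, a) ∪ g(b, b), h(a ∪ b ∪ g(d, d), a ∪ b ∪ d, b ∪ d ∪ f(a, b)), g(a ∪ b ∪ d ∪ g(d, b), d ∪ f(d, a))), b)
  Sort arguments:  b ∪ g(h(a ∪ b ∪ d ∪ f(b, d) ∪ g(a, a) ∪ g(b, b), h(a ∪ b ∪ g(d, d), a ∪ b ∪ d, b ∪ d ∪ f(a, b)), g(a ∪ b ∪ d ∪ g(d, b), d ∪ f(d, a))), b)

Answer: yes — both canonical forms are b ∪ g(h(a ∪ b ∪ d ∪ f(b, d) ∪ g(a, a) ∪ g(b, b), h(a ∪ b ∪ g(d, d), a ∪ b ∪ d, b ∪ d ∪ f(a, b)), g(a ∪ b ∪ d ∪ g(d, b), d ∪ f(d, a))), b)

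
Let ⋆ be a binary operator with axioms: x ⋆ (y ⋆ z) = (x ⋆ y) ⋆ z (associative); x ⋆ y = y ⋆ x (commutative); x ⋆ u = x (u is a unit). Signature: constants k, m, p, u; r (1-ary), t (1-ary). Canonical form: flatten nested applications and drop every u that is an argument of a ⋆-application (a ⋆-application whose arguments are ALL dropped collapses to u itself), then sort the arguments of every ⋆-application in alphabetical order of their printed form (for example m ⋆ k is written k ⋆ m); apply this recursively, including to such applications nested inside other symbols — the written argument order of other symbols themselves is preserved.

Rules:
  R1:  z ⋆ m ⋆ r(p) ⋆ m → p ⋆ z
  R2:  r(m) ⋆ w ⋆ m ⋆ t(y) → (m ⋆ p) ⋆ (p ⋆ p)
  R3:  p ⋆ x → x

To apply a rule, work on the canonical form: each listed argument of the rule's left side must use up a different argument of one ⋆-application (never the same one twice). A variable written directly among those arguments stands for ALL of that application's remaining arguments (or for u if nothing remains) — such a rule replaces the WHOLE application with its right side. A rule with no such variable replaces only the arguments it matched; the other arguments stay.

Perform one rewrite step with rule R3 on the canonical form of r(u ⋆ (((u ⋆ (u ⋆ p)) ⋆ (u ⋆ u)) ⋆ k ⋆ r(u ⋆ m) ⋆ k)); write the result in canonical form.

Canonical form:  r(k ⋆ k ⋆ p ⋆ r(m))
R3 matches:  uses p;  x := k ⋆ k ⋆ r(m)
The variable takes the whole remainder — replace the entire application.
Giving:  r(k ⋆ k ⋆ r(m))

Answer: r(k ⋆ k ⋆ r(m))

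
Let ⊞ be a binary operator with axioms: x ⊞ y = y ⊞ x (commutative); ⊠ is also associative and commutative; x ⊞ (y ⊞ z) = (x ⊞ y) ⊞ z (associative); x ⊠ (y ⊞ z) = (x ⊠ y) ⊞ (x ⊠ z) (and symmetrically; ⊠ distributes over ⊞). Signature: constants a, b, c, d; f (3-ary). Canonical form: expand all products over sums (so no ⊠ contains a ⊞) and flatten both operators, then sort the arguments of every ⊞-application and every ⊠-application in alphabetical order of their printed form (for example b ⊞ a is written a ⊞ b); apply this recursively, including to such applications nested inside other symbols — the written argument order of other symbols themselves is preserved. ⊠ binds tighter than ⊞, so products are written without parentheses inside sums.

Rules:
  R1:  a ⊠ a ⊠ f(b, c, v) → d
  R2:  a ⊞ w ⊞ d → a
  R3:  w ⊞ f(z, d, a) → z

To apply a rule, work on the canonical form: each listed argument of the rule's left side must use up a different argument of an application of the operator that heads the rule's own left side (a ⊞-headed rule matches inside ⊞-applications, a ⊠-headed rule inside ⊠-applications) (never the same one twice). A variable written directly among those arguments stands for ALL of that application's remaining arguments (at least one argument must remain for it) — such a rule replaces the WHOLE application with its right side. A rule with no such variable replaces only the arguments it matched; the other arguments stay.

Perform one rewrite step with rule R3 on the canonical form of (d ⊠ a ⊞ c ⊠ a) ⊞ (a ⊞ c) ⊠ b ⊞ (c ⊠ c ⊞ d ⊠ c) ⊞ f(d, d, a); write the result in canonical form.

Answer: d

Derivation:
Canonical form:  a ⊠ b ⊞ a ⊠ c ⊞ a ⊠ d ⊞ b ⊠ c ⊞ c ⊠ c ⊞ c ⊠ d ⊞ f(d, d, a)
Apply R3:  consuming f(d, d, a);  w := a ⊠ b ⊞ a ⊠ c ⊞ a ⊠ d ⊞ b ⊠ c ⊞ c ⊠ c ⊞ c ⊠ d, z := d
The extension variable absorbs all remaining arguments, so the whole application is rewritten.
Giving:  d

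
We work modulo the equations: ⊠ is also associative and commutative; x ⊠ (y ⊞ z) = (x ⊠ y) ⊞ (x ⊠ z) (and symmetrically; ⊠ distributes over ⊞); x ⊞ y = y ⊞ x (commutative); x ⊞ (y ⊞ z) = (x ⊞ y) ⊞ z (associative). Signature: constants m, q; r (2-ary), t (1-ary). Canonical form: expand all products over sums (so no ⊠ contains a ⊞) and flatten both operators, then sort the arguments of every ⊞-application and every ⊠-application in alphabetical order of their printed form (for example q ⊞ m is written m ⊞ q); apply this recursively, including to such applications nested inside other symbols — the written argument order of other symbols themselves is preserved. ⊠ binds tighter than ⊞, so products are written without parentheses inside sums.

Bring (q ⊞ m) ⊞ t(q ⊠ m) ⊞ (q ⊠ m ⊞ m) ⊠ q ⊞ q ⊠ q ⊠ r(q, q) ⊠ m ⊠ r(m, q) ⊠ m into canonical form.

Answer: m ⊞ m ⊠ m ⊠ q ⊠ q ⊠ r(m, q) ⊠ r(q, q) ⊞ m ⊠ q ⊞ m ⊠ q ⊠ q ⊞ q ⊞ t(m ⊠ q)

Derivation:
Expand products over sums:  q ⊞ m ⊞ t(m ⊠ q) ⊞ m ⊠ q ⊠ q ⊞ m ⊠ q ⊞ m ⊠ m ⊠ q ⊠ q ⊠ r(m, q) ⊠ r(q, q)
Sort:  m ⊞ m ⊠ m ⊠ q ⊠ q ⊠ r(m, q) ⊠ r(q, q) ⊞ m ⊠ q ⊞ m ⊠ q ⊠ q ⊞ q ⊞ t(m ⊠ q)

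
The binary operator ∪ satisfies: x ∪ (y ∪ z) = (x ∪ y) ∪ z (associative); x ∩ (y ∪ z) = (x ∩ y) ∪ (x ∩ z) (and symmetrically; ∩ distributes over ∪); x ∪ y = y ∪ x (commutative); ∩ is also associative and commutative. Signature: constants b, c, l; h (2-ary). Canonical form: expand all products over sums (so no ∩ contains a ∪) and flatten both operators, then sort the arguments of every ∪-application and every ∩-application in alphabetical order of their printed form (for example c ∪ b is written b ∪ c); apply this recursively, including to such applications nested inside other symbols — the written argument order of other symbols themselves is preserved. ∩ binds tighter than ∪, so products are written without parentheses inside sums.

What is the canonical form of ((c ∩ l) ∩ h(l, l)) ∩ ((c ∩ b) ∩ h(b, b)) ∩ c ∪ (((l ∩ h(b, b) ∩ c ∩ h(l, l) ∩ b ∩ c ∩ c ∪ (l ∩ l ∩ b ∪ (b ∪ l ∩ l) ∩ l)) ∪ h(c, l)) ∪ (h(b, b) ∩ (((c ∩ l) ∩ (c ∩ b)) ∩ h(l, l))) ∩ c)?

Expand products over sums:  b ∩ c ∩ c ∩ c ∩ h(b, b) ∩ h(l, l) ∩ l ∪ b ∩ c ∩ c ∩ c ∩ h(b, b) ∩ h(l, l) ∩ l ∪ b ∩ l ∩ l ∪ b ∩ l ∪ l ∩ l ∩ l ∪ h(c, l) ∪ b ∩ c ∩ c ∩ c ∩ h(b, b) ∩ h(l, l) ∩ l
Order the arguments:  b ∩ c ∩ c ∩ c ∩ h(b, b) ∩ h(l, l) ∩ l ∪ b ∩ c ∩ c ∩ c ∩ h(b, b) ∩ h(l, l) ∩ l ∪ b ∩ c ∩ c ∩ c ∩ h(b, b) ∩ h(l, l) ∩ l ∪ b ∩ l ∪ b ∩ l ∩ l ∪ h(c, l) ∪ l ∩ l ∩ l

Answer: b ∩ c ∩ c ∩ c ∩ h(b, b) ∩ h(l, l) ∩ l ∪ b ∩ c ∩ c ∩ c ∩ h(b, b) ∩ h(l, l) ∩ l ∪ b ∩ c ∩ c ∩ c ∩ h(b, b) ∩ h(l, l) ∩ l ∪ b ∩ l ∪ b ∩ l ∩ l ∪ h(c, l) ∪ l ∩ l ∩ l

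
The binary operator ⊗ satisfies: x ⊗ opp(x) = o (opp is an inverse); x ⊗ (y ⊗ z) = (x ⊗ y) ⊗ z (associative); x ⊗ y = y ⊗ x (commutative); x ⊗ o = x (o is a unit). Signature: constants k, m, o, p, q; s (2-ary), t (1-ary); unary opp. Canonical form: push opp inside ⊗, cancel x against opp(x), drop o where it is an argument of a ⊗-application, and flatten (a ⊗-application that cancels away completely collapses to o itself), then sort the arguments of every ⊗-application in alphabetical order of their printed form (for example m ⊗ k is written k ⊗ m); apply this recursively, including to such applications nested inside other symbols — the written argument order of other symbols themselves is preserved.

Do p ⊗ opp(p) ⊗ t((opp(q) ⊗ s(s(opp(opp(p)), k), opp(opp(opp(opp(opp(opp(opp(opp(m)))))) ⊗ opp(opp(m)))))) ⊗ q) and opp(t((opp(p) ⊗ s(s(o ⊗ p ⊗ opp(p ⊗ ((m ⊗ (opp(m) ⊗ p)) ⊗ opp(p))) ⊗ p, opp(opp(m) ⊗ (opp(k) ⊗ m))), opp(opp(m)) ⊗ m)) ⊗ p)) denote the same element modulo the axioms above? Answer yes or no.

Left:  p ⊗ opp(p) ⊗ t((opp(q) ⊗ s(s(opp(opp(p)), k), opp(opp(opp(opp(opp(opp(opp(opp(m)))))) ⊗ opp(opp(m)))))) ⊗ q)
  Push opp inside:  distribute opp over ⊗ and collapse double opp
  Cancel inverse pairs:  p cancels
  Collect:  t(s(s(p, k), m ⊗ m))
Right:  opp(t((opp(p) ⊗ s(s(o ⊗ p ⊗ opp(p ⊗ ((m ⊗ (opp(m) ⊗ p)) ⊗ opp(p))) ⊗ p, opp(opp(m) ⊗ (opp(k) ⊗ m))), opp(opp(m)) ⊗ m)) ⊗ p))
  Push opp inside:  distribute opp over ⊗ and collapse double opp
  Collect:  opp(t(s(s(p, k), m ⊗ m)))

Answer: no — t(s(s(p, k), m ⊗ m)) vs opp(t(s(s(p, k), m ⊗ m)))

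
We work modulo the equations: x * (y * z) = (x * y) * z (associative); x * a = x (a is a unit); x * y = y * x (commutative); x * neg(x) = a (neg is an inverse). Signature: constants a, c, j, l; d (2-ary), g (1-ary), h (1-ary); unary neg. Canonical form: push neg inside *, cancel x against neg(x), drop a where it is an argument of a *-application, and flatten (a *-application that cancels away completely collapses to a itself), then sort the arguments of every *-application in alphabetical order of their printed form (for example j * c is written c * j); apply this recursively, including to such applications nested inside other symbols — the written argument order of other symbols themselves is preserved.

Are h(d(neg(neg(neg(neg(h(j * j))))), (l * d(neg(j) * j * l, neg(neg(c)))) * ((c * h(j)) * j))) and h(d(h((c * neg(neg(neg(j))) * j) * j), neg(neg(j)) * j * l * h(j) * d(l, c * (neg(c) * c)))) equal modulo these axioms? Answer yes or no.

Answer: no — h(d(h(j * j), c * d(l, c) * h(j) * j * l)) vs h(d(h(c * j), d(l, c) * h(j) * j * j * l))

Derivation:
Left:  h(d(neg(neg(neg(neg(h(j * j))))), (l * d(neg(j) * j * l, neg(neg(c)))) * ((c * h(j)) * j)))
  Descend into:  (l * d(neg(j) * j * l, neg(neg(c)))) * ((c * h(j)) * j)
  Push neg inside:  distribute neg over * and collapse double neg
  Combine occurrences:  l * d(l, c) * c * h(j) * j
  Sort:  c * d(l, c) * h(j) * j * l
  Rebuild:  h(d(h(j * j), c * d(l, c) * h(j) * j * l))
Right:  h(d(h((c * neg(neg(neg(j))) * j) * j), neg(neg(j)) * j * l * h(j) * d(l, c * (neg(c) * c))))
  Focus inside:  neg(neg(j)) * j * l * h(j) * d(l, c * (neg(c) * c))
  Push neg inside:  distribute neg over * and collapse double neg
  Collect terms:  j * j * l * h(j) * d(l, c)
  Order the arguments:  d(l, c) * h(j) * j * j * l
  Rebuild:  h(d(h(c * j), d(l, c) * h(j) * j * j * l))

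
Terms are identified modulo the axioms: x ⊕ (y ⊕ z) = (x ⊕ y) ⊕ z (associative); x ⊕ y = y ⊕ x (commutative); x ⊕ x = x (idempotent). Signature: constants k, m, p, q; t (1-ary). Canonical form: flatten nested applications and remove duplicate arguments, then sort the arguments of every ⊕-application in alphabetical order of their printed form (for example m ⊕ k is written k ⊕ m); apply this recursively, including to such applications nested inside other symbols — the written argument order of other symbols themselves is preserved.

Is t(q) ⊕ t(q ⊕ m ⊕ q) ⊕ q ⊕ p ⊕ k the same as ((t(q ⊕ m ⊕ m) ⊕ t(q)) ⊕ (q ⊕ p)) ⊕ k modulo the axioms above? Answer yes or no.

Answer: yes — both canonical forms are k ⊕ p ⊕ q ⊕ t(m ⊕ q) ⊕ t(q)

Derivation:
Left:  t(q) ⊕ t(q ⊕ m ⊕ q) ⊕ q ⊕ p ⊕ k
  Canonicalize subterm:  t(q ⊕ m ⊕ q)  →  t(m ⊕ q)
  Sort arguments:  k ⊕ p ⊕ q ⊕ t(m ⊕ q) ⊕ t(q)
Right:  ((t(q ⊕ m ⊕ m) ⊕ t(q)) ⊕ (q ⊕ p)) ⊕ k
  Flatten:  t(q ⊕ m ⊕ m) ⊕ t(q) ⊕ q ⊕ p ⊕ k
  Canonicalize subterm:  t(q ⊕ m ⊕ m)  →  t(m ⊕ q)
  Order the arguments:  k ⊕ p ⊕ q ⊕ t(m ⊕ q) ⊕ t(q)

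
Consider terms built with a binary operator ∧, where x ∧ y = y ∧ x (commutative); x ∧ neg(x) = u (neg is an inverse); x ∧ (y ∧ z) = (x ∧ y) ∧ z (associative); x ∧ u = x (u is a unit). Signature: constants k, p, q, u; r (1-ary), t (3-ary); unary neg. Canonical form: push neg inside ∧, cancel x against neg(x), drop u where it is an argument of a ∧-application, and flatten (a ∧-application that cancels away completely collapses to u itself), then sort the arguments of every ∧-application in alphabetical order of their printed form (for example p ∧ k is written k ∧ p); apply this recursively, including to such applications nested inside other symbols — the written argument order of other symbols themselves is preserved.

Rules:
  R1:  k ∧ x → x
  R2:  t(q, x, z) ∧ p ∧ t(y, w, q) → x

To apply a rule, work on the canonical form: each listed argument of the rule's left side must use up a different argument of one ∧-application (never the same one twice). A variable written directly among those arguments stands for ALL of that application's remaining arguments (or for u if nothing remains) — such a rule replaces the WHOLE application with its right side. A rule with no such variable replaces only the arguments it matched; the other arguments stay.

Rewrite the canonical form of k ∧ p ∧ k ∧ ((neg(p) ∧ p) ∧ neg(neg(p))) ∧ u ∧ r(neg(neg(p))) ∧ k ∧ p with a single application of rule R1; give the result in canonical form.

Canonical form:  k ∧ k ∧ k ∧ p ∧ p ∧ p ∧ r(p)
R1 matches:  uses k;  x := k ∧ k ∧ p ∧ p ∧ p ∧ r(p)
The extension variable absorbs all remaining arguments, so the whole application is rewritten.
Result:  k ∧ k ∧ p ∧ p ∧ p ∧ r(p)

Answer: k ∧ k ∧ p ∧ p ∧ p ∧ r(p)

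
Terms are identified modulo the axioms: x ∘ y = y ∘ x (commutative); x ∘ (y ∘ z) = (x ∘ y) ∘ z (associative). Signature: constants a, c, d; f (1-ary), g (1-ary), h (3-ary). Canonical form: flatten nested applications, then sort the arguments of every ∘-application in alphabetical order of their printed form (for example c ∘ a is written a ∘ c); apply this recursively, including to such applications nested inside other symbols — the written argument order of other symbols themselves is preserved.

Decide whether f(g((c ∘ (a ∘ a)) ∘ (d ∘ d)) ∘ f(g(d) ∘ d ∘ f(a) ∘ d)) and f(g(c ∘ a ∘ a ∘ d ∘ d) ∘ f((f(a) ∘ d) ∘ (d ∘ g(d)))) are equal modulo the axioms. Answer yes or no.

Left:  f(g((c ∘ (a ∘ a)) ∘ (d ∘ d)) ∘ f(g(d) ∘ d ∘ f(a) ∘ d))
  Work inside:  g((c ∘ (a ∘ a)) ∘ (d ∘ d)) ∘ f(g(d) ∘ d ∘ f(a) ∘ d)
  Simplify inside:  g((c ∘ (a ∘ a)) ∘ (d ∘ d))  →  g(a ∘ a ∘ c ∘ d ∘ d)
  Canonicalize subterm:  f(g(d) ∘ d ∘ f(a) ∘ d)  →  f(d ∘ d ∘ f(a) ∘ g(d))
  Order the arguments:  f(d ∘ d ∘ f(a) ∘ g(d)) ∘ g(a ∘ a ∘ c ∘ d ∘ d)
  Rebuild:  f(f(d ∘ d ∘ f(a) ∘ g(d)) ∘ g(a ∘ a ∘ c ∘ d ∘ d))
Right:  f(g(c ∘ a ∘ a ∘ d ∘ d) ∘ f((f(a) ∘ d) ∘ (d ∘ g(d))))
  Work inside:  g(c ∘ a ∘ a ∘ d ∘ d) ∘ f((f(a) ∘ d) ∘ (d ∘ g(d)))
  Simplify inside:  g(c ∘ a ∘ a ∘ d ∘ d)  →  g(a ∘ a ∘ c ∘ d ∘ d)
  Simplify inside:  f((f(a) ∘ d) ∘ (d ∘ g(d)))  →  f(d ∘ d ∘ f(a) ∘ g(d))
  Order the arguments:  f(d ∘ d ∘ f(a) ∘ g(d)) ∘ g(a ∘ a ∘ c ∘ d ∘ d)
  Put back:  f(f(d ∘ d ∘ f(a) ∘ g(d)) ∘ g(a ∘ a ∘ c ∘ d ∘ d))

Answer: yes — both canonical forms are f(f(d ∘ d ∘ f(a) ∘ g(d)) ∘ g(a ∘ a ∘ c ∘ d ∘ d))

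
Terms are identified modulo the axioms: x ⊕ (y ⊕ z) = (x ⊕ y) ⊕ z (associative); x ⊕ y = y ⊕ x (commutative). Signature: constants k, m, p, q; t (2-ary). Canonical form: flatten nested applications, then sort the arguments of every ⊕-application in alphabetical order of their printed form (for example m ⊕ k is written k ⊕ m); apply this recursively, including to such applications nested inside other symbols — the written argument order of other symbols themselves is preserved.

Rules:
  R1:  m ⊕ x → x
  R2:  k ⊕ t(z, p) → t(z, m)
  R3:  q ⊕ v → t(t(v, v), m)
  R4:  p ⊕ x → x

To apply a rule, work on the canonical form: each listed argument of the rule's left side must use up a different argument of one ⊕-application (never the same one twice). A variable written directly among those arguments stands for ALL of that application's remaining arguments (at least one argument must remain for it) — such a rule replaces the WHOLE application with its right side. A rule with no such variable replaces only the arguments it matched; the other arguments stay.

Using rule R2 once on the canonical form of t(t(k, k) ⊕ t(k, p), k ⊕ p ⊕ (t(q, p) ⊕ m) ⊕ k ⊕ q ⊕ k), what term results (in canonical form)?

Answer: t(t(k, k) ⊕ t(k, p), k ⊕ k ⊕ m ⊕ p ⊕ q ⊕ t(q, m))

Derivation:
Canonical form:  t(t(k, k) ⊕ t(k, p), k ⊕ k ⊕ k ⊕ m ⊕ p ⊕ q ⊕ t(q, p))
Apply R2:  consuming k, t(q, p);  z := q
Result:  t(t(k, k) ⊕ t(k, p), k ⊕ k ⊕ m ⊕ p ⊕ q ⊕ t(q, m))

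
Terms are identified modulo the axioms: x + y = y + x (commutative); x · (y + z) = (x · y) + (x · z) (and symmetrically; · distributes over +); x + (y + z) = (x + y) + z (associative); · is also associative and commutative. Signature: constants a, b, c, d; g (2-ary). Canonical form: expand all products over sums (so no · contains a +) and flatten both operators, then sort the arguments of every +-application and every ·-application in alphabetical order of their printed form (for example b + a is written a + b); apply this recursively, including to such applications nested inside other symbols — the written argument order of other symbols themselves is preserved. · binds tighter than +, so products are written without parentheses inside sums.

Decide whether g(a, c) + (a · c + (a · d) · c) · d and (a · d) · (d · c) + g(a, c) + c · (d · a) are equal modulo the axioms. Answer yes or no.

Answer: yes — both canonical forms are a · c · d + a · c · d · d + g(a, c)

Derivation:
Left:  g(a, c) + (a · c + (a · d) · c) · d
  Expand products over sums:  g(a, c) + a · c · d + a · c · d · d
  Order the arguments:  a · c · d + a · c · d · d + g(a, c)
Right:  (a · d) · (d · c) + g(a, c) + c · (d · a)
  Flatten:  a · c · d · d + g(a, c) + a · c · d
  Order the arguments:  a · c · d + a · c · d · d + g(a, c)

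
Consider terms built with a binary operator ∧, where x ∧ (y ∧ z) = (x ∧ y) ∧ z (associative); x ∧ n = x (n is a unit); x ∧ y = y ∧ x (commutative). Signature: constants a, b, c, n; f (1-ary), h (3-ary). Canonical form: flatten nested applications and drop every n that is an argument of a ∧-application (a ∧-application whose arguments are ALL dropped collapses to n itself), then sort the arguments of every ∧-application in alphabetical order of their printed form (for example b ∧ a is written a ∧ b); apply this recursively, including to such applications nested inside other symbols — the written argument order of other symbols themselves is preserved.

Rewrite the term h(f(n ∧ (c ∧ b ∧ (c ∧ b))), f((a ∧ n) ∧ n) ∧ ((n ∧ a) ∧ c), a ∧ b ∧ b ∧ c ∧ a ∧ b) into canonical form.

Focus inside:  f((a ∧ n) ∧ n) ∧ ((n ∧ a) ∧ c)
Flatten:  f((a ∧ n) ∧ n) ∧ n ∧ a ∧ c
Inside:  f((a ∧ n) ∧ n)  →  f(a)
Drop the unit:  drop n
Order the arguments:  a ∧ c ∧ f(a)
Put back:  h(f(b ∧ b ∧ c ∧ c), a ∧ c ∧ f(a), a ∧ a ∧ b ∧ b ∧ b ∧ c)

Answer: h(f(b ∧ b ∧ c ∧ c), a ∧ c ∧ f(a), a ∧ a ∧ b ∧ b ∧ b ∧ c)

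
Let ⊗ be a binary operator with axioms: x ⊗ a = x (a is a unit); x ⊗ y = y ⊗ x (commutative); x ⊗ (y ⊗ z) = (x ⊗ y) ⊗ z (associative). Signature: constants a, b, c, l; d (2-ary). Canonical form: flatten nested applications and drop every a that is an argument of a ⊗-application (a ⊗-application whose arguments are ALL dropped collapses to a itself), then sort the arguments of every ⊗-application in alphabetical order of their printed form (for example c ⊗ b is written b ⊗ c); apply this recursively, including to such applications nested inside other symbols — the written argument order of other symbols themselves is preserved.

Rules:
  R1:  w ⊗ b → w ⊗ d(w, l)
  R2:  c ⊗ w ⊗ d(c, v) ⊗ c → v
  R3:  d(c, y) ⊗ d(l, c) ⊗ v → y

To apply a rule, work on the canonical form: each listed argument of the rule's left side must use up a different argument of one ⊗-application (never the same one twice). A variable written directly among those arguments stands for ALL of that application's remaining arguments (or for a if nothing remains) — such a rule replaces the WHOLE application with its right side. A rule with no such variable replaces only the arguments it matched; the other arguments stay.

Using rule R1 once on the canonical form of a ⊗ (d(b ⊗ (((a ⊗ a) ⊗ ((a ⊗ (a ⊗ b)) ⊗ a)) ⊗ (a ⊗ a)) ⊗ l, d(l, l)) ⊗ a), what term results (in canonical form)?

Canonical form:  d(b ⊗ b ⊗ l, d(l, l))
R1 matches:  uses b;  w := b ⊗ l
The extension variable absorbs all remaining arguments, so the whole application is rewritten.
New term:  d(b ⊗ d(b ⊗ l, l) ⊗ l, d(l, l))

Answer: d(b ⊗ d(b ⊗ l, l) ⊗ l, d(l, l))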